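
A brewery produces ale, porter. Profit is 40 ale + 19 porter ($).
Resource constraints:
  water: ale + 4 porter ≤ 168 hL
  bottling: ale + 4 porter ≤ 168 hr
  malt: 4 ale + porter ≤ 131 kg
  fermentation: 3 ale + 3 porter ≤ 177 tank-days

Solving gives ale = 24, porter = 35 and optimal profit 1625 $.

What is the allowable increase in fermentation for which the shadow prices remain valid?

2.4

Binding constraints: malt, fermentation. The basis is B = [[4,1],[3,3]] with det 9.
Per unit increase in fermentation, x* moves by d = (-0.1111, 0.4444).
The basis stays optimal until water becomes binding; allowable increase = 2.4 tank-days.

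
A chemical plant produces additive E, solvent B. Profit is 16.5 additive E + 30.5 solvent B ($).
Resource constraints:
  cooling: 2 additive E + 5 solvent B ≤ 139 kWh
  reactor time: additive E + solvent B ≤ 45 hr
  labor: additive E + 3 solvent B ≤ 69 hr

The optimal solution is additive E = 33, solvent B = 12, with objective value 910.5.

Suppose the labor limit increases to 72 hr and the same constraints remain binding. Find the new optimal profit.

Check each constraint at x*: cooling 126/139 (slack 13); reactor time 45/45 (tight); labor 69/69 (tight).
By complementary slackness, y = 0 for the non-binding constraint.
Dual feasibility on the basic columns requires 1·y_reactor time + 1·y_labor = 16.5, 1·y_reactor time + 3·y_labor = 30.5.
→ y_reactor time = 9.5 and y_labor = 7.
Δz = y_labor·Δb = 7 × (3) = 21, so new z* = 910.5 + 21 = 931.5.

931.5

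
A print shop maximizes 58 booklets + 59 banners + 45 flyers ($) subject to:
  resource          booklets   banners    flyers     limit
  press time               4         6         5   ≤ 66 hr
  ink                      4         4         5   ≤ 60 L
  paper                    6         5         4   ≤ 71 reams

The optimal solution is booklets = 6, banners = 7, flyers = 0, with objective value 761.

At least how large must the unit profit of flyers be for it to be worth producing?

48

Binding: press time and paper. Non-binding: ink (8 unused).
Slack constraints have shadow price 0 (complementary slackness).
The binding rows give the dual system: 4·y_press time + 6·y_paper = 58 and 6·y_press time + 5·y_paper = 59.
→ y_press time = 4 and y_paper = 7.
flyers enters the basis when its profit ≥ yᵀa₃ = 4·5 + 7·4 = 48.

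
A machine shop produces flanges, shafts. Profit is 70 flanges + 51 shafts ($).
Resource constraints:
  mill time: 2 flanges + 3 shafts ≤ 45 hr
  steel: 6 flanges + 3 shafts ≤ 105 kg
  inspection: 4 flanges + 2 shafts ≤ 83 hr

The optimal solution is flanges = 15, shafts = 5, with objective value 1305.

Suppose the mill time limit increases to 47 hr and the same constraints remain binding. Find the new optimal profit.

1321

Check each constraint at x*: mill time 45/45 (tight); steel 105/105 (tight); inspection 70/83 (slack 13).
Slack constraints have shadow price 0 (complementary slackness).
The binding rows give the dual system: 2·y_mill time + 6·y_steel = 70 and 3·y_mill time + 3·y_steel = 51.
→ y_mill time = 8 and y_steel = 9.
Δz = y_mill time·Δb = 8 × (2) = 16, so new z* = 1305 + 16 = 1321.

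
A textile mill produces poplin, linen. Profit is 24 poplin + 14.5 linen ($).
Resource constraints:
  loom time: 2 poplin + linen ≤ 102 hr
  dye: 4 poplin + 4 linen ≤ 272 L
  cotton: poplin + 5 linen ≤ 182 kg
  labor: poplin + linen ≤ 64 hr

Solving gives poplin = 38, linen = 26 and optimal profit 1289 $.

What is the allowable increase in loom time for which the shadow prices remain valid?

Binding constraints: loom time, labor. The basis is B = [[2,1],[1,1]] with det 1.
Per unit increase in loom time, x* moves by d = (1, -1).
The basis stays optimal until linen reaches 0; allowable increase = 26 hr.

26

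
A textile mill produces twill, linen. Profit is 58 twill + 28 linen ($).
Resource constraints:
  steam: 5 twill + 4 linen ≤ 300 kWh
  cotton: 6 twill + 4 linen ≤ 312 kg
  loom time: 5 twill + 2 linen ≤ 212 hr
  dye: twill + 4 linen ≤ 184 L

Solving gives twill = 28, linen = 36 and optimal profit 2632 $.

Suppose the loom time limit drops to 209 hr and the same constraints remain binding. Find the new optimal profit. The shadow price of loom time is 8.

Δb = -3, so new z* = 2632 + (8)·(-3) = 2632 − 24 = 2608.

2608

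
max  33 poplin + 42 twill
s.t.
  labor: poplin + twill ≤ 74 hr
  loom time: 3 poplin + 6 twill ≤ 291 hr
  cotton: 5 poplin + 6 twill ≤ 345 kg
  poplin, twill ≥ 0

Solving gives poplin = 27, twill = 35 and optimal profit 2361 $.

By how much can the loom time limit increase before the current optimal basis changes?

Binding constraints: loom time, cotton. The basis is B = [[3,6],[5,6]] with det -12.
Per unit increase in loom time, x* moves by d = (-0.5, 0.4167).
The basis stays optimal until poplin reaches 0; allowable increase = 54 hr.

54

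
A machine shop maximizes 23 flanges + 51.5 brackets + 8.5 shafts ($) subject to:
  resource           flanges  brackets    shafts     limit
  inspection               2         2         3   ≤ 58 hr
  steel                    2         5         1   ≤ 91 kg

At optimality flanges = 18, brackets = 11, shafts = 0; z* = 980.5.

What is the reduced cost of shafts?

Both inspection and steel are binding at x*.
Dual feasibility on the basic columns requires 2·y_inspection + 2·y_steel = 23, 2·y_inspection + 5·y_steel = 51.5.
→ y_inspection = 2 and y_steel = 9.5.
Reduced cost of shafts: c₃ − yᵀa₃ = 8.5 − (2·3 + 9.5·1) = 8.5 − 15.5 = -7.

-7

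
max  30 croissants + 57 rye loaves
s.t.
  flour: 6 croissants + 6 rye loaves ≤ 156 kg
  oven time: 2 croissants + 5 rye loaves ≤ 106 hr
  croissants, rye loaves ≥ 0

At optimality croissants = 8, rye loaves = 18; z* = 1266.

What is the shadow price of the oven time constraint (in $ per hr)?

Check each constraint at x*: flour 156/156 (tight); oven time 106/106 (tight).
The binding rows give the dual system: 6·y_flour + 2·y_oven time = 30 and 6·y_flour + 5·y_oven time = 57.
→ y_flour = 2 and y_oven time = 9.
Shadow price of oven time = 9.

9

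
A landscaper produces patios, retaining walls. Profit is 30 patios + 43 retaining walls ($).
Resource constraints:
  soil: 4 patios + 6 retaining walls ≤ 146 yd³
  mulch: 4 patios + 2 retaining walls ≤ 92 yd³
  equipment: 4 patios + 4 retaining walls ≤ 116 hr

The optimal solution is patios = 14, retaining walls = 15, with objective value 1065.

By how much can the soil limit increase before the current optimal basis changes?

28

Binding constraints: soil, equipment. The basis is B = [[4,6],[4,4]] with det -8.
Per unit increase in soil, x* moves by d = (-0.5, 0.5).
The basis stays optimal until patios reaches 0; allowable increase = 28 yd³.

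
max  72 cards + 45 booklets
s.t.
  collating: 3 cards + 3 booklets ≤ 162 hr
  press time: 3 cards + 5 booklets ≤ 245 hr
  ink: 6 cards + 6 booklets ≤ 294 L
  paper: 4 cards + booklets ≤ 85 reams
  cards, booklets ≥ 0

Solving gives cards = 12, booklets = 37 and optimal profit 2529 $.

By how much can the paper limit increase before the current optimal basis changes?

111

Binding constraints: ink, paper. The basis is B = [[6,6],[4,1]] with det -18.
Per unit increase in paper, x* moves by d = (0.3333, -0.3333).
The basis stays optimal until booklets reaches 0; allowable increase = 111 reams.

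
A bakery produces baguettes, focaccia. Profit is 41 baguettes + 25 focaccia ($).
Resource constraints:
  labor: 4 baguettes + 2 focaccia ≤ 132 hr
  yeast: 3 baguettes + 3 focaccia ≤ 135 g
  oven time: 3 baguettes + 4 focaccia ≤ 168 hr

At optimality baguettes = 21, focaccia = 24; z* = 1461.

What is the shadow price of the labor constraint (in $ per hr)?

8

Check each constraint at x*: labor 132/132 (tight); yeast 135/135 (tight); oven time 159/168 (slack 9).
Since oven time is not tight, its dual is 0.
From A_Bᵀ y = c: 4·y_labor + 3·y_yeast = 41; 2·y_labor + 3·y_yeast = 25.
This yields shadow prices y_labor = 8, y_yeast = 3.
Shadow price of labor = 8.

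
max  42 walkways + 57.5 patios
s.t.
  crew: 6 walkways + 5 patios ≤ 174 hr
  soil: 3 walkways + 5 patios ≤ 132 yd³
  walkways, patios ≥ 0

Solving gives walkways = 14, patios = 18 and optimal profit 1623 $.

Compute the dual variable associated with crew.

2.5

Both crew and soil are binding at x*.
From A_Bᵀ y = c: 6·y_crew + 3·y_soil = 42; 5·y_crew + 5·y_soil = 57.5.
Solving: y_crew = 2.5, y_soil = 9.
Shadow price of crew = 2.5.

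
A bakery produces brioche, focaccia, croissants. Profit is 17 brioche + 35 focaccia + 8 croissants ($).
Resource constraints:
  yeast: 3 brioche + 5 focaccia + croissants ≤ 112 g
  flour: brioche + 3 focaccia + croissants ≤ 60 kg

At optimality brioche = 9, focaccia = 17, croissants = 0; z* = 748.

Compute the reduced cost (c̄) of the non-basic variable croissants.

-1

At the optimum: yeast uses 112 of 112 (binding); flour uses 60 of 60 (binding).
The binding rows give the dual system: 3·y_yeast + 1·y_flour = 17 and 5·y_yeast + 3·y_flour = 35.
Solving: y_yeast = 4, y_flour = 5.
Reduced cost of croissants: c₃ − yᵀa₃ = 8 − (4·1 + 5·1) = 8 − 9 = -1.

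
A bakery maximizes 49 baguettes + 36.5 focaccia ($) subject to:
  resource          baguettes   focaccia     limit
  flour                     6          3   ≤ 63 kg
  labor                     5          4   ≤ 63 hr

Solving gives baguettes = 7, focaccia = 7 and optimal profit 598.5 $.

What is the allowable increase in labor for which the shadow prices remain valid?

21

Binding constraints: flour, labor. The basis is B = [[6,3],[5,4]] with det 9.
Per unit increase in labor, x* moves by d = (-0.3333, 0.6667).
The basis stays optimal until baguettes reaches 0; allowable increase = 21 hr.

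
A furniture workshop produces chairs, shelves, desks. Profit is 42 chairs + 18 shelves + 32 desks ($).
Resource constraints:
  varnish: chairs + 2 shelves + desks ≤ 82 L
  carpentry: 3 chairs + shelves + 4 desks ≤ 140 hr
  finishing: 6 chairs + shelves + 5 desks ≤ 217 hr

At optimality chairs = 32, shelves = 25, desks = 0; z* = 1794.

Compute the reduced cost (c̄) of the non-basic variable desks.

Check each constraint at x*: varnish 82/82 (tight); carpentry 121/140 (slack 19); finishing 217/217 (tight).
By complementary slackness, y = 0 for the non-binding constraint.
Dual feasibility on the basic columns requires 1·y_varnish + 6·y_finishing = 42, 2·y_varnish + 1·y_finishing = 18.
→ y_varnish = 6 and y_finishing = 6.
Reduced cost of desks: c₃ − yᵀa₃ = 32 − (6·1 + 6·5) = 32 − 36 = -4.

-4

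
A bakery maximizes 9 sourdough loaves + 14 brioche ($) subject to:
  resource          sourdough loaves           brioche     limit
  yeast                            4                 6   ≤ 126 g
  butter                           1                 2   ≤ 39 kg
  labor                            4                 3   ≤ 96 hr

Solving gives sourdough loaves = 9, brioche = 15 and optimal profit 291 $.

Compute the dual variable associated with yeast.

2

Binding: yeast and butter. Non-binding: labor (15 unused).
Since labor is not tight, its dual is 0.
From A_Bᵀ y = c: 4·y_yeast + 1·y_butter = 9; 6·y_yeast + 2·y_butter = 14.
Solving: y_yeast = 2, y_butter = 1.
Shadow price of yeast = 2.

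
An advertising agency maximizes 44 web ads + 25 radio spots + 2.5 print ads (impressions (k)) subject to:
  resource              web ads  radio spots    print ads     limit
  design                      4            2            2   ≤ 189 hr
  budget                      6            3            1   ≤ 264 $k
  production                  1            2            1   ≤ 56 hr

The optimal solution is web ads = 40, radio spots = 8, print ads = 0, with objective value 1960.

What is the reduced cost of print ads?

Check each constraint at x*: design 176/189 (slack 13); budget 264/264 (tight); production 56/56 (tight).
By complementary slackness, y = 0 for the non-binding constraint.
From A_Bᵀ y = c: 6·y_budget + 1·y_production = 44; 3·y_budget + 2·y_production = 25.
This yields shadow prices y_budget = 7, y_production = 2.
Reduced cost of print ads: c₃ − yᵀa₃ = 2.5 − (7·1 + 2·1) = 2.5 − 9 = -6.5.

-6.5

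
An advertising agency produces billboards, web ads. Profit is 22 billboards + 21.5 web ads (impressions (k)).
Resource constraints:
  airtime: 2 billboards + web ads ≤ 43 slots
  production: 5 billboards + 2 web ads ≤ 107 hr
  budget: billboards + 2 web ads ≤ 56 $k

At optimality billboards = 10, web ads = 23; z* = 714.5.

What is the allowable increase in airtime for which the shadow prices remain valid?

4.125

Binding constraints: airtime, budget. The basis is B = [[2,1],[1,2]] with det 3.
Per unit increase in airtime, x* moves by d = (0.6667, -0.3333).
The basis stays optimal until production becomes binding; allowable increase = 4.125 slots.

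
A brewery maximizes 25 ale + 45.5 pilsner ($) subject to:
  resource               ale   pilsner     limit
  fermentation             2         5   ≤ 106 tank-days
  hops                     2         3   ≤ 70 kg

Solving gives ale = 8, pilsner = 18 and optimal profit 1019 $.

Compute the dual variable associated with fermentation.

Check each constraint at x*: fermentation 106/106 (tight); hops 70/70 (tight).
From A_Bᵀ y = c: 2·y_fermentation + 2·y_hops = 25; 5·y_fermentation + 3·y_hops = 45.5.
Solving: y_fermentation = 4, y_hops = 8.5.
Shadow price of fermentation = 4.

4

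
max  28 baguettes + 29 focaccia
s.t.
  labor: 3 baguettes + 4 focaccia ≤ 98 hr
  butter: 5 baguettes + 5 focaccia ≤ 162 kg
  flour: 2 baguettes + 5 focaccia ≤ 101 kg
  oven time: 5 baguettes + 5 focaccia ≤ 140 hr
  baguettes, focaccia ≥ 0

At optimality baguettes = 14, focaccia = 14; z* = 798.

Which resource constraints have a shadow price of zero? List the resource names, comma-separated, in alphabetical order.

labor: 98/98 (binding)
butter: 140/162 (slack 22)
flour: 98/101 (slack 3)
oven time: 140/140 (binding)
By complementary slackness, a constraint with positive slack has shadow price 0 → butter, flour.

butter, flour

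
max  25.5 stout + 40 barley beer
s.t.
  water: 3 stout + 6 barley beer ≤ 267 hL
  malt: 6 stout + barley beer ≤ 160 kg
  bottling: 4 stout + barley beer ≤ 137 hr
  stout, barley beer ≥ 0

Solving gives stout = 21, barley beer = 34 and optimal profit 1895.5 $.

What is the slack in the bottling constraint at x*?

bottling used = 4·21 + 1·34 = 118; slack = 137 − 118 = 19.

19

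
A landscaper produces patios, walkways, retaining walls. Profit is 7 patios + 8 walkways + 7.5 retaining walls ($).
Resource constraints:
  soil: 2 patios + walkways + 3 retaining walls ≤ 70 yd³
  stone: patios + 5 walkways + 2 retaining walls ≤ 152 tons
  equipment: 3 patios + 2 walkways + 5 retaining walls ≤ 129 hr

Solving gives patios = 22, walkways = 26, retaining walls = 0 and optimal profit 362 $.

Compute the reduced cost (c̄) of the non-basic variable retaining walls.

Binding: soil and stone. Non-binding: equipment (11 unused).
Since equipment is not tight, its dual is 0.
The binding rows give the dual system: 2·y_soil + 1·y_stone = 7 and 1·y_soil + 5·y_stone = 8.
→ y_soil = 3 and y_stone = 1.
Reduced cost of retaining walls: c₃ − yᵀa₃ = 7.5 − (3·3 + 1·2) = 7.5 − 11 = -3.5.

-3.5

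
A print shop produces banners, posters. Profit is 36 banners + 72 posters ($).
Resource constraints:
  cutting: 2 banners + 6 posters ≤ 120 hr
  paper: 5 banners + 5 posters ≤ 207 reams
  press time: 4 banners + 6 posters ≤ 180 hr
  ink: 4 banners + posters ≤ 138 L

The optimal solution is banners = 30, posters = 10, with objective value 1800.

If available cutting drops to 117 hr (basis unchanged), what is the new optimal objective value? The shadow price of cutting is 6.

1782

Δb = -3, so new z* = 1800 + (6)·(-3) = 1800 − 18 = 1782.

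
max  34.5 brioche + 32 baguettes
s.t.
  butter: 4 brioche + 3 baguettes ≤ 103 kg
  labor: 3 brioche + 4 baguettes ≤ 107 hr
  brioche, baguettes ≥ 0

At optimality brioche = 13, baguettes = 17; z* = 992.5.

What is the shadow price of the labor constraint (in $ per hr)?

3.5

Check each constraint at x*: butter 103/103 (tight); labor 107/107 (tight).
Dual feasibility on the basic columns requires 4·y_butter + 3·y_labor = 34.5, 3·y_butter + 4·y_labor = 32.
Solving: y_butter = 6, y_labor = 3.5.
Shadow price of labor = 3.5.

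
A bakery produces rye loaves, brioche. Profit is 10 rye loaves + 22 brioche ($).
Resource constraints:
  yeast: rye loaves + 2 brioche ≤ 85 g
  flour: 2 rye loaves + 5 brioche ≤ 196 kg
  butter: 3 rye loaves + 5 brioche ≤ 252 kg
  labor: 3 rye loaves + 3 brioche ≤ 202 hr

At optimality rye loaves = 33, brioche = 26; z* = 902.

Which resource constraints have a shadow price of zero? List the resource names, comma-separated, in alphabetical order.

butter, labor

yeast: 85/85 (binding)
flour: 196/196 (binding)
butter: 229/252 (slack 23)
labor: 177/202 (slack 25)
By complementary slackness, a constraint with positive slack has shadow price 0 → butter, labor.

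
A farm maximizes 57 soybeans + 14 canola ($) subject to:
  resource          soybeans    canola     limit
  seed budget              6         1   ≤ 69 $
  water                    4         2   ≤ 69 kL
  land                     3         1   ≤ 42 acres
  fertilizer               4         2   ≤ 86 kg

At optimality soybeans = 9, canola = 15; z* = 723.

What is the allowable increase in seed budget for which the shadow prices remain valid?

15

Binding constraints: seed budget, land. The basis is B = [[6,1],[3,1]] with det 3.
Per unit increase in seed budget, x* moves by d = (0.3333, -1).
The basis stays optimal until canola reaches 0; allowable increase = 15 $.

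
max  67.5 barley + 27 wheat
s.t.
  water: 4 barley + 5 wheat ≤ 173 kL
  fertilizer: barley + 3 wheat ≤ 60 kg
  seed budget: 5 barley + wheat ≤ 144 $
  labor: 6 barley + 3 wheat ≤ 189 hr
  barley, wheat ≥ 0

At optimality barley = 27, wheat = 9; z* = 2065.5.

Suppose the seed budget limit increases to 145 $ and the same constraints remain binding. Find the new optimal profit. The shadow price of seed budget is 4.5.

Δb = 1, so new z* = 2065.5 + (4.5)·(1) = 2065.5 + 4.5 = 2070.

2070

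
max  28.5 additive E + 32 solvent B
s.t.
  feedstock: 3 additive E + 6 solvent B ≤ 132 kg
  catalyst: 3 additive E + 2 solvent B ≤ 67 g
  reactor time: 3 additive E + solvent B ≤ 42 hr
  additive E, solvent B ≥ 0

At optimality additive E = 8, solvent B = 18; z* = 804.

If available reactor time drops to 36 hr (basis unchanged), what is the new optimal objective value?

774

At the optimum: feedstock uses 132 of 132 (binding); catalyst uses 60 of 67 (slack = 7); reactor time uses 42 of 42 (binding).
Since catalyst is not tight, its dual is 0.
From A_Bᵀ y = c: 3·y_feedstock + 3·y_reactor time = 28.5; 6·y_feedstock + 1·y_reactor time = 32.
This yields shadow prices y_feedstock = 4.5, y_reactor time = 5.
Δz = y_reactor time·Δb = 5 × (-6) = -30, so new z* = 804 − 30 = 774.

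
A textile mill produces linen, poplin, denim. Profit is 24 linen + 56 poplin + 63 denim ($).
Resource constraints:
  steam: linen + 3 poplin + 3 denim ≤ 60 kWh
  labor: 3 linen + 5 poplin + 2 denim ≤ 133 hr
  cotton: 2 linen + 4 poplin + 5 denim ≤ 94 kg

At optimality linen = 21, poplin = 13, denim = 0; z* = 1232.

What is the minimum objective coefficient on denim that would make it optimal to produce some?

At the optimum: steam uses 60 of 60 (binding); labor uses 128 of 133 (slack = 5); cotton uses 94 of 94 (binding).
Slack constraints have shadow price 0 (complementary slackness).
Dual feasibility on the basic columns requires 1·y_steam + 2·y_cotton = 24, 3·y_steam + 4·y_cotton = 56.
→ y_steam = 8 and y_cotton = 8.
denim enters the basis when its profit ≥ yᵀa₃ = 8·3 + 8·5 = 64.

64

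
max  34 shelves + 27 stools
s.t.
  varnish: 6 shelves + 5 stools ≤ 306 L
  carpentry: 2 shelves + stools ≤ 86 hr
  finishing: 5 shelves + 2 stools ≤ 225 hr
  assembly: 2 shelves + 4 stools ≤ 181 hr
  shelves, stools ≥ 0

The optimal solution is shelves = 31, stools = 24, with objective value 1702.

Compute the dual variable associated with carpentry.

At the optimum: varnish uses 306 of 306 (binding); carpentry uses 86 of 86 (binding); finishing uses 203 of 225 (slack = 22); assembly uses 158 of 181 (slack = 23).
By complementary slackness, y = 0 for the non-binding constraints.
From A_Bᵀ y = c: 6·y_varnish + 2·y_carpentry = 34; 5·y_varnish + 1·y_carpentry = 27.
→ y_varnish = 5 and y_carpentry = 2.
Shadow price of carpentry = 2.

2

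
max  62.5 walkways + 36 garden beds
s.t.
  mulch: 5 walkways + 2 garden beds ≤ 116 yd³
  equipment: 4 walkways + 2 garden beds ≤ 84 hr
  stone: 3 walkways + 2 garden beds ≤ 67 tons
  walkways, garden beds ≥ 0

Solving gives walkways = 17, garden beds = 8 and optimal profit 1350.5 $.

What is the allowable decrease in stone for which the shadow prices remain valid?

Binding constraints: equipment, stone. The basis is B = [[4,2],[3,2]] with det 2.
Per unit decrease in stone, x* moves by d = (1, -2).
The basis stays optimal until garden beds reaches 0; allowable decrease = 4 tons.

4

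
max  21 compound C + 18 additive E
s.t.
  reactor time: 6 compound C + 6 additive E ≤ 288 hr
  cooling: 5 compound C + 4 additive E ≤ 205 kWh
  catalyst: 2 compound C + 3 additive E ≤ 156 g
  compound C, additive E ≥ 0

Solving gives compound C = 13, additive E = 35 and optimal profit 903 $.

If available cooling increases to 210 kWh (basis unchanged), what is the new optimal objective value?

At the optimum: reactor time uses 288 of 288 (binding); cooling uses 205 of 205 (binding); catalyst uses 131 of 156 (slack = 25).
By complementary slackness, y = 0 for the non-binding constraint.
The binding rows give the dual system: 6·y_reactor time + 5·y_cooling = 21 and 6·y_reactor time + 4·y_cooling = 18.
→ y_reactor time = 1 and y_cooling = 3.
Δz = y_cooling·Δb = 3 × (5) = 15, so new z* = 903 + 15 = 918.

918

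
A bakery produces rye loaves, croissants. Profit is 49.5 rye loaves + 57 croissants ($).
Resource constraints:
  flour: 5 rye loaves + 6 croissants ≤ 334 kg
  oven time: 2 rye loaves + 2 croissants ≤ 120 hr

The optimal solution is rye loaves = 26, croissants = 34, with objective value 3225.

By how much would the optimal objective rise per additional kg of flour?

Check each constraint at x*: flour 334/334 (tight); oven time 120/120 (tight).
Dual feasibility on the basic columns requires 5·y_flour + 2·y_oven time = 49.5, 6·y_flour + 2·y_oven time = 57.
This yields shadow prices y_flour = 7.5, y_oven time = 6.
Shadow price of flour = 7.5.

7.5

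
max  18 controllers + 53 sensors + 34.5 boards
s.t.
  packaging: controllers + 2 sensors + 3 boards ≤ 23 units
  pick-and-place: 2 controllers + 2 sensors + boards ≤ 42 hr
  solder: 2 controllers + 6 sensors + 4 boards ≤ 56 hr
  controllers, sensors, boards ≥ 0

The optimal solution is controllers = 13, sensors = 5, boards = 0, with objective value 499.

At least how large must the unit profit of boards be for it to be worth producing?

37

Binding: packaging and solder. Non-binding: pick-and-place (6 unused).
By complementary slackness, y = 0 for the non-binding constraint.
Dual feasibility on the basic columns requires 1·y_packaging + 2·y_solder = 18, 2·y_packaging + 6·y_solder = 53.
This yields shadow prices y_packaging = 1, y_solder = 8.5.
boards enters the basis when its profit ≥ yᵀa₃ = 1·3 + 8.5·4 = 37.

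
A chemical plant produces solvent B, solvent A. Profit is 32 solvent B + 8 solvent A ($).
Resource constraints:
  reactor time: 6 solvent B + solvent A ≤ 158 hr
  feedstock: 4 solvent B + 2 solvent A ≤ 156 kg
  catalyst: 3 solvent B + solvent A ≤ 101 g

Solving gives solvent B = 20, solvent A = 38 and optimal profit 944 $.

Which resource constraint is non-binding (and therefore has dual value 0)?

reactor time: 158/158 (binding)
feedstock: 156/156 (binding)
catalyst: 98/101 (slack 3)
By complementary slackness, a constraint with positive slack has shadow price 0 → catalyst.

catalyst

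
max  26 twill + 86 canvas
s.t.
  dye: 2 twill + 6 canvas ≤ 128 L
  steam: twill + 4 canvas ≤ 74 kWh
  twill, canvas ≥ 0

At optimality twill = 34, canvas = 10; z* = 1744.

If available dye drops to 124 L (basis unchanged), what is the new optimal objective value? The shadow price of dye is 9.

1708

Δb = -4, so new z* = 1744 + (9)·(-4) = 1744 − 36 = 1708.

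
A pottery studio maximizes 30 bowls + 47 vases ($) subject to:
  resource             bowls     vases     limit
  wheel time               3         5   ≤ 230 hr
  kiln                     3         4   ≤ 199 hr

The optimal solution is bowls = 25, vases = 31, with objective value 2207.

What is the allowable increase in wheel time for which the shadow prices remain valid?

Binding constraints: wheel time, kiln. The basis is B = [[3,5],[3,4]] with det -3.
Per unit increase in wheel time, x* moves by d = (-1.3333, 1).
The basis stays optimal until bowls reaches 0; allowable increase = 18.75 hr.

18.75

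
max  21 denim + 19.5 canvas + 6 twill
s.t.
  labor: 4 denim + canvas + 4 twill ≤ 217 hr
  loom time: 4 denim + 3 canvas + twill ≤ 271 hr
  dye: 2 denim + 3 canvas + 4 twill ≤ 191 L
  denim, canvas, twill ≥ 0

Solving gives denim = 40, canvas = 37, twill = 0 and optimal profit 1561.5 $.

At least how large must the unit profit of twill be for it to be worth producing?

Check each constraint at x*: labor 197/217 (slack 20); loom time 271/271 (tight); dye 191/191 (tight).
By complementary slackness, y = 0 for the non-binding constraint.
The binding rows give the dual system: 4·y_loom time + 2·y_dye = 21 and 3·y_loom time + 3·y_dye = 19.5.
This yields shadow prices y_loom time = 4, y_dye = 2.5.
twill enters the basis when its profit ≥ yᵀa₃ = 4·1 + 2.5·4 = 14.

14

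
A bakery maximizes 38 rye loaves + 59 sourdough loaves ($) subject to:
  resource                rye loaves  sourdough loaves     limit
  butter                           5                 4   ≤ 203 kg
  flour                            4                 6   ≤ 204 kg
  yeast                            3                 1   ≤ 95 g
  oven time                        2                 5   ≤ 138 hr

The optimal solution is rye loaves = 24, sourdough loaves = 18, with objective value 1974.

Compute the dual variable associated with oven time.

1

Check each constraint at x*: butter 192/203 (slack 11); flour 204/204 (tight); yeast 90/95 (slack 5); oven time 138/138 (tight).
Slack constraints have shadow price 0 (complementary slackness).
The binding rows give the dual system: 4·y_flour + 2·y_oven time = 38 and 6·y_flour + 5·y_oven time = 59.
Solving: y_flour = 9, y_oven time = 1.
Shadow price of oven time = 1.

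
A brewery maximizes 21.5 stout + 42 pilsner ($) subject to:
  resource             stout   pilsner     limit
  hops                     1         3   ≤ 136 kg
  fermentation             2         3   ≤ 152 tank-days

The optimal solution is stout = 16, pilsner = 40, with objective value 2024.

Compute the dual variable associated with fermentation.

7.5

At the optimum: hops uses 136 of 136 (binding); fermentation uses 152 of 152 (binding).
The binding rows give the dual system: 1·y_hops + 2·y_fermentation = 21.5 and 3·y_hops + 3·y_fermentation = 42.
Solving: y_hops = 6.5, y_fermentation = 7.5.
Shadow price of fermentation = 7.5.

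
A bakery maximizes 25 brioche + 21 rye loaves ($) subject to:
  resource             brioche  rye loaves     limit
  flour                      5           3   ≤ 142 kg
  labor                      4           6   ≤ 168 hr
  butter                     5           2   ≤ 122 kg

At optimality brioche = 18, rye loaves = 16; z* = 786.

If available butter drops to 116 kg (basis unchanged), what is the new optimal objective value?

768

Check each constraint at x*: flour 138/142 (slack 4); labor 168/168 (tight); butter 122/122 (tight).
Slack constraints have shadow price 0 (complementary slackness).
Dual feasibility on the basic columns requires 4·y_labor + 5·y_butter = 25, 6·y_labor + 2·y_butter = 21.
Solving: y_labor = 2.5, y_butter = 3.
Δz = y_butter·Δb = 3 × (-6) = -18, so new z* = 786 − 18 = 768.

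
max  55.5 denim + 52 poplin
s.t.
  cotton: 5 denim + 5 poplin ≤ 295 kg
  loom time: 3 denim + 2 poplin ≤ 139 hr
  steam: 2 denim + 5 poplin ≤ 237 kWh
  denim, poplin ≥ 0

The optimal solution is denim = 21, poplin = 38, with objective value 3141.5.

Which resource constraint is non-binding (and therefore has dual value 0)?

cotton: 295/295 (binding)
loom time: 139/139 (binding)
steam: 232/237 (slack 5)
By complementary slackness, a constraint with positive slack has shadow price 0 → steam.

steam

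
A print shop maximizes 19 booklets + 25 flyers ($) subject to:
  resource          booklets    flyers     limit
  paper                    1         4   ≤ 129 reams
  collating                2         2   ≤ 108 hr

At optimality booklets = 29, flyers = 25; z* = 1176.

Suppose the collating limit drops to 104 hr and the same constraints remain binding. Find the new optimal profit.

Both paper and collating are binding at x*.
From A_Bᵀ y = c: 1·y_paper + 2·y_collating = 19; 4·y_paper + 2·y_collating = 25.
Solving: y_paper = 2, y_collating = 8.5.
Δz = y_collating·Δb = 8.5 × (-4) = -34, so new z* = 1176 − 34 = 1142.

1142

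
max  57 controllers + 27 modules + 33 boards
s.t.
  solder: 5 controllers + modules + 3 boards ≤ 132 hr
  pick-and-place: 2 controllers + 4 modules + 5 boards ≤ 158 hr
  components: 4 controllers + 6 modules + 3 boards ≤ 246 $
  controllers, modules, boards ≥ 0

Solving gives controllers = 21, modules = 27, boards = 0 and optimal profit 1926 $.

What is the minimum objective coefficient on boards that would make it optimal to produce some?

At the optimum: solder uses 132 of 132 (binding); pick-and-place uses 150 of 158 (slack = 8); components uses 246 of 246 (binding).
By complementary slackness, y = 0 for the non-binding constraint.
From A_Bᵀ y = c: 5·y_solder + 4·y_components = 57; 1·y_solder + 6·y_components = 27.
This yields shadow prices y_solder = 9, y_components = 3.
boards enters the basis when its profit ≥ yᵀa₃ = 9·3 + 3·3 = 36.

36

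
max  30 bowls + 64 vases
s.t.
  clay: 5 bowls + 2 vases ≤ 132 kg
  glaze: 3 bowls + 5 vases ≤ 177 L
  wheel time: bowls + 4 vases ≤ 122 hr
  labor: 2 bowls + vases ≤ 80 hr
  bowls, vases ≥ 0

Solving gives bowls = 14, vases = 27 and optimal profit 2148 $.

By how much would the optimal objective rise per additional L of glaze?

Binding: glaze and wheel time. Non-binding: clay (8 unused), labor (25 unused).
Since clay, labor are not tight, their duals are 0.
From A_Bᵀ y = c: 3·y_glaze + 1·y_wheel time = 30; 5·y_glaze + 4·y_wheel time = 64.
→ y_glaze = 8 and y_wheel time = 6.
Shadow price of glaze = 8.

8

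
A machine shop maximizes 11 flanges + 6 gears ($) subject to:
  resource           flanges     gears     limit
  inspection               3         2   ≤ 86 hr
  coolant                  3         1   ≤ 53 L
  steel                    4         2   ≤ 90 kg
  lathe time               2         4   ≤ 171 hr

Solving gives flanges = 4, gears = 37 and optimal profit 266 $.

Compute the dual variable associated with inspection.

At the optimum: inspection uses 86 of 86 (binding); coolant uses 49 of 53 (slack = 4); steel uses 90 of 90 (binding); lathe time uses 156 of 171 (slack = 15).
Slack constraints have shadow price 0 (complementary slackness).
From A_Bᵀ y = c: 3·y_inspection + 4·y_steel = 11; 2·y_inspection + 2·y_steel = 6.
Solving: y_inspection = 1, y_steel = 2.
Shadow price of inspection = 1.

1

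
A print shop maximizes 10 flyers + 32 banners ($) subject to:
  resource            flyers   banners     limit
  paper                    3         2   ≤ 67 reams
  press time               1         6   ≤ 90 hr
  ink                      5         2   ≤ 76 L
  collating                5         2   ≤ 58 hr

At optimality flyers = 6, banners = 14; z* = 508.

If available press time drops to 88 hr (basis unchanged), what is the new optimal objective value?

498

Check each constraint at x*: paper 46/67 (slack 21); press time 90/90 (tight); ink 58/76 (slack 18); collating 58/58 (tight).
By complementary slackness, y = 0 for the non-binding constraints.
From A_Bᵀ y = c: 1·y_press time + 5·y_collating = 10; 6·y_press time + 2·y_collating = 32.
This yields shadow prices y_press time = 5, y_collating = 1.
Δz = y_press time·Δb = 5 × (-2) = -10, so new z* = 508 − 10 = 498.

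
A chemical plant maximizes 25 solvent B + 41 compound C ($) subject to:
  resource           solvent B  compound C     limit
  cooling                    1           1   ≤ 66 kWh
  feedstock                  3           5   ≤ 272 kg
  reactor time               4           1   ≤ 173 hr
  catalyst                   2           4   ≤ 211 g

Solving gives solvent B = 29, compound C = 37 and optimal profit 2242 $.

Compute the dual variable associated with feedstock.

Binding: cooling and feedstock. Non-binding: reactor time (20 unused), catalyst (5 unused).
Since reactor time, catalyst are not tight, their duals are 0.
From A_Bᵀ y = c: 1·y_cooling + 3·y_feedstock = 25; 1·y_cooling + 5·y_feedstock = 41.
This yields shadow prices y_cooling = 1, y_feedstock = 8.
Shadow price of feedstock = 8.

8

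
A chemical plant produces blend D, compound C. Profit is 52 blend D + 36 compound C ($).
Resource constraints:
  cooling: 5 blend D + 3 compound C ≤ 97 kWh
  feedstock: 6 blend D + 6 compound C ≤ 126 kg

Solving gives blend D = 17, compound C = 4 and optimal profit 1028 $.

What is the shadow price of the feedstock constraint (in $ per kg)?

2

At the optimum: cooling uses 97 of 97 (binding); feedstock uses 126 of 126 (binding).
Dual feasibility on the basic columns requires 5·y_cooling + 6·y_feedstock = 52, 3·y_cooling + 6·y_feedstock = 36.
Solving: y_cooling = 8, y_feedstock = 2.
Shadow price of feedstock = 2.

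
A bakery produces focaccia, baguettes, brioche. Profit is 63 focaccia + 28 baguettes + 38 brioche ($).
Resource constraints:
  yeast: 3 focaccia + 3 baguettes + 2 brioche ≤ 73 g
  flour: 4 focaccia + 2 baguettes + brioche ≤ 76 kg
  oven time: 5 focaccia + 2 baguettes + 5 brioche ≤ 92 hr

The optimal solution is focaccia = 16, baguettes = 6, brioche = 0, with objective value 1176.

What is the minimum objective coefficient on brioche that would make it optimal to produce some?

At the optimum: yeast uses 66 of 73 (slack = 7); flour uses 76 of 76 (binding); oven time uses 92 of 92 (binding).
By complementary slackness, y = 0 for the non-binding constraint.
Dual feasibility on the basic columns requires 4·y_flour + 5·y_oven time = 63, 2·y_flour + 2·y_oven time = 28.
This yields shadow prices y_flour = 7, y_oven time = 7.
brioche enters the basis when its profit ≥ yᵀa₃ = 7·1 + 7·5 = 42.

42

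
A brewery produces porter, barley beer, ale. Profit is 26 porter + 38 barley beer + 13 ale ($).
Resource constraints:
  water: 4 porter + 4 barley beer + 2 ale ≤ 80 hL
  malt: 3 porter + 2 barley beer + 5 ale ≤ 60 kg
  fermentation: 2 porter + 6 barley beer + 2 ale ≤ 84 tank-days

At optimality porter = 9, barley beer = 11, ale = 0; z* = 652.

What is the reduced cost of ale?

At the optimum: water uses 80 of 80 (binding); malt uses 49 of 60 (slack = 11); fermentation uses 84 of 84 (binding).
Since malt is not tight, its dual is 0.
Dual feasibility on the basic columns requires 4·y_water + 2·y_fermentation = 26, 4·y_water + 6·y_fermentation = 38.
This yields shadow prices y_water = 5, y_fermentation = 3.
Reduced cost of ale: c₃ − yᵀa₃ = 13 − (5·2 + 3·2) = 13 − 16 = -3.

-3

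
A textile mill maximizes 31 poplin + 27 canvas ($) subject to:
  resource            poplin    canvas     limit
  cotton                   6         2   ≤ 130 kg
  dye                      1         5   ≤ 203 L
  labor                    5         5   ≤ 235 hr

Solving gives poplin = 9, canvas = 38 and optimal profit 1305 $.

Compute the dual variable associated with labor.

Check each constraint at x*: cotton 130/130 (tight); dye 199/203 (slack 4); labor 235/235 (tight).
Slack constraints have shadow price 0 (complementary slackness).
From A_Bᵀ y = c: 6·y_cotton + 5·y_labor = 31; 2·y_cotton + 5·y_labor = 27.
This yields shadow prices y_cotton = 1, y_labor = 5.
Shadow price of labor = 5.

5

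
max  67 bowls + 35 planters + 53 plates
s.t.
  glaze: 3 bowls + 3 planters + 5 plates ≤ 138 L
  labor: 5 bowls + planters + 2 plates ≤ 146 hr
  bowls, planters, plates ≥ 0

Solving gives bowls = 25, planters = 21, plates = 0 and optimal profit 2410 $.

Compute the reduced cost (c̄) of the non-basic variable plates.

-8

Check each constraint at x*: glaze 138/138 (tight); labor 146/146 (tight).
Dual feasibility on the basic columns requires 3·y_glaze + 5·y_labor = 67, 3·y_glaze + 1·y_labor = 35.
Solving: y_glaze = 9, y_labor = 8.
Reduced cost of plates: c₃ − yᵀa₃ = 53 − (9·5 + 8·2) = 53 − 61 = -8.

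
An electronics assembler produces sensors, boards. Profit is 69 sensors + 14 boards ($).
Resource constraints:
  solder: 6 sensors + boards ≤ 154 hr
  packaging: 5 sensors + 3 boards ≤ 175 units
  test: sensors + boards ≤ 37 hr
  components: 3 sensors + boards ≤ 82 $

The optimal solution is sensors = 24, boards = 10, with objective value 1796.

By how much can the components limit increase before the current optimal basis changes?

1.8

Binding constraints: solder, components. The basis is B = [[6,1],[3,1]] with det 3.
Per unit increase in components, x* moves by d = (-0.3333, 2).
The basis stays optimal until test becomes binding; allowable increase = 1.8 $.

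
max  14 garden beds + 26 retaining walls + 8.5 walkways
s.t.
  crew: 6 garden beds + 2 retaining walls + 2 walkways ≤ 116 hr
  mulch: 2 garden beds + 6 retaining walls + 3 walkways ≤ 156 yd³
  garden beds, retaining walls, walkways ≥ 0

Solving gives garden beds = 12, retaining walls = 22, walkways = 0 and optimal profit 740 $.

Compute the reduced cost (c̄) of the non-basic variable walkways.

-5.5

Both crew and mulch are binding at x*.
Dual feasibility on the basic columns requires 6·y_crew + 2·y_mulch = 14, 2·y_crew + 6·y_mulch = 26.
Solving: y_crew = 1, y_mulch = 4.
Reduced cost of walkways: c₃ − yᵀa₃ = 8.5 − (1·2 + 4·3) = 8.5 − 14 = -5.5.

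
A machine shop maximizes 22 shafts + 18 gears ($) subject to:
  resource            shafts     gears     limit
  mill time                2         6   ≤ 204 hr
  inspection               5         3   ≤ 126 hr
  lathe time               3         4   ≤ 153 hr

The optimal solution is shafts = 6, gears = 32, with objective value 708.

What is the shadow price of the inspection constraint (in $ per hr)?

4

At the optimum: mill time uses 204 of 204 (binding); inspection uses 126 of 126 (binding); lathe time uses 146 of 153 (slack = 7).
Slack constraints have shadow price 0 (complementary slackness).
From A_Bᵀ y = c: 2·y_mill time + 5·y_inspection = 22; 6·y_mill time + 3·y_inspection = 18.
→ y_mill time = 1 and y_inspection = 4.
Shadow price of inspection = 4.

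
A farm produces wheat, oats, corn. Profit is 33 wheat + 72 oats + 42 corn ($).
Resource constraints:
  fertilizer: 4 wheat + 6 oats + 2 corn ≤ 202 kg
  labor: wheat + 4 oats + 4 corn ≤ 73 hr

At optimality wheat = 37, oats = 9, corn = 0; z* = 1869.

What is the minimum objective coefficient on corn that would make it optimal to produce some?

At the optimum: fertilizer uses 202 of 202 (binding); labor uses 73 of 73 (binding).
Dual feasibility on the basic columns requires 4·y_fertilizer + 1·y_labor = 33, 6·y_fertilizer + 4·y_labor = 72.
→ y_fertilizer = 6 and y_labor = 9.
corn enters the basis when its profit ≥ yᵀa₃ = 6·2 + 9·4 = 48.

48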